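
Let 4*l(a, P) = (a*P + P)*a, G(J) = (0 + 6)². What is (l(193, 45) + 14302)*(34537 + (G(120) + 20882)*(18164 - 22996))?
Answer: -88011870189711/2 ≈ -4.4006e+13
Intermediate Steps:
G(J) = 36 (G(J) = 6² = 36)
l(a, P) = a*(P + P*a)/4 (l(a, P) = ((a*P + P)*a)/4 = ((P*a + P)*a)/4 = ((P + P*a)*a)/4 = (a*(P + P*a))/4 = a*(P + P*a)/4)
(l(193, 45) + 14302)*(34537 + (G(120) + 20882)*(18164 - 22996)) = ((¼)*45*193*(1 + 193) + 14302)*(34537 + (36 + 20882)*(18164 - 22996)) = ((¼)*45*193*194 + 14302)*(34537 + 20918*(-4832)) = (842445/2 + 14302)*(34537 - 101075776) = (871049/2)*(-101041239) = -88011870189711/2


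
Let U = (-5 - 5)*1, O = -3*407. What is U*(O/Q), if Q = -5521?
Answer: -12210/5521 ≈ -2.2116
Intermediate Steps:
O = -1221
U = -10 (U = -10*1 = -10)
U*(O/Q) = -(-12210)/(-5521) = -(-12210)*(-1)/5521 = -10*1221/5521 = -12210/5521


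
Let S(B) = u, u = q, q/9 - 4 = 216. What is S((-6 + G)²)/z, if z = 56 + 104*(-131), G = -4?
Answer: -495/3392 ≈ -0.14593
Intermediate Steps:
q = 1980 (q = 36 + 9*216 = 36 + 1944 = 1980)
u = 1980
S(B) = 1980
z = -13568 (z = 56 - 13624 = -13568)
S((-6 + G)²)/z = 1980/(-13568) = 1980*(-1/13568) = -495/3392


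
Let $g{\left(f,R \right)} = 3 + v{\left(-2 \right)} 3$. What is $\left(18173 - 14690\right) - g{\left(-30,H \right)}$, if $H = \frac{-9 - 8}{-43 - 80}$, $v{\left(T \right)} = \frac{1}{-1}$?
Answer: $3483$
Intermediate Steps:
$v{\left(T \right)} = -1$
$H = \frac{17}{123}$ ($H = - \frac{17}{-123} = \left(-17\right) \left(- \frac{1}{123}\right) = \frac{17}{123} \approx 0.13821$)
$g{\left(f,R \right)} = 0$ ($g{\left(f,R \right)} = 3 - 3 = 0$)
$\left(18173 - 14690\right) - g{\left(-30,H \right)} = \left(18173 - 14690\right) - 0 = 3483 + 0 = 3483$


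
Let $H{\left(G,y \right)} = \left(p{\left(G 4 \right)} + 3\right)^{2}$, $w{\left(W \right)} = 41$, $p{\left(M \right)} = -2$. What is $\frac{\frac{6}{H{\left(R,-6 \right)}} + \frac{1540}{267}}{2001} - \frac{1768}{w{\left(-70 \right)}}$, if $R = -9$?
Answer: $- \frac{944455234}{21904947} \approx -43.116$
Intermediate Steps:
$H{\left(G,y \right)} = 1$ ($H{\left(G,y \right)} = \left(-2 + 3\right)^{2} = 1^{2} = 1$)
$\frac{\frac{6}{H{\left(R,-6 \right)}} + \frac{1540}{267}}{2001} - \frac{1768}{w{\left(-70 \right)}} = \frac{\frac{6}{1} + \frac{1540}{267}}{2001} - \frac{1768}{41} = \left(6 \cdot 1 + 1540 \cdot \frac{1}{267}\right) \frac{1}{2001} - \frac{1768}{41} = \left(6 + \frac{1540}{267}\right) \frac{1}{2001} - \frac{1768}{41} = \frac{3142}{267} \cdot \frac{1}{2001} - \frac{1768}{41} = \frac{3142}{534267} - \frac{1768}{41} = - \frac{944455234}{21904947}$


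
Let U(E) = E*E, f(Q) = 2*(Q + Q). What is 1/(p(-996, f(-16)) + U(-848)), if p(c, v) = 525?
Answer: 1/719629 ≈ 1.3896e-6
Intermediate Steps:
f(Q) = 4*Q (f(Q) = 2*(2*Q) = 4*Q)
U(E) = E**2
1/(p(-996, f(-16)) + U(-848)) = 1/(525 + (-848)**2) = 1/(525 + 719104) = 1/719629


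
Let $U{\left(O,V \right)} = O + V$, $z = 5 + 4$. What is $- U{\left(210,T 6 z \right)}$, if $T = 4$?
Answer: $-426$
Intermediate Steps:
$z = 9$
$- U{\left(210,T 6 z \right)} = - (210 + 4 \cdot 6 \cdot 9) = - (210 + 24 \cdot 9) = - (210 + 216) = \left(-1\right) 426 = -426$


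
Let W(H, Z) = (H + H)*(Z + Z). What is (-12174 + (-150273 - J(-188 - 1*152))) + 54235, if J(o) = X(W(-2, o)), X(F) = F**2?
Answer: -7506612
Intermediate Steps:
W(H, Z) = 4*H*Z (W(H, Z) = (2*H)*(2*Z) = 4*H*Z)
J(o) = 64*o**2 (J(o) = (4*(-2)*o)**2 = (-8*o)**2 = 64*o**2)
(-12174 + (-150273 - J(-188 - 1*152))) + 54235 = (-12174 + (-150273 - 64*(-188 - 1*152)**2)) + 54235 = (-12174 + (-150273 - 64*(-188 - 152)**2)) + 54235 = (-12174 + (-150273 - 64*(-340)**2)) + 54235 = (-12174 + (-150273 - 64*115600)) + 54235 = (-12174 + (-150273 - 1*7398400)) + 54235 = (-12174 + (-150273 - 7398400)) + 54235 = (-12174 - 7548673) + 54235 = -7560847 + 54235 = -7506612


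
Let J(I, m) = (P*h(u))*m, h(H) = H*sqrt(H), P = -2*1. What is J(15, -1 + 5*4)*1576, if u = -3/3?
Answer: 59888*I ≈ 59888.0*I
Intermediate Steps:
u = -1 (u = -3*1/3 = -1)
P = -2
h(H) = H**(3/2)
J(I, m) = 2*I*m (J(I, m) = (-(-2)*I)*m = (2*I)*m = 2*I*m)
J(15, -1 + 5*4)*1576 = (2*I*(-1 + 5*4))*1576 = (2*I*(-1 + 20))*1576 = (2*I*19)*1576 = (38*I)*1576 = 59888*I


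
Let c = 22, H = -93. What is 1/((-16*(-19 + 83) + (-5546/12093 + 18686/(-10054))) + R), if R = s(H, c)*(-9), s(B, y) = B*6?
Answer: 60791511/242903596337 ≈ 0.00025027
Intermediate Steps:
s(B, y) = 6*B
R = 5022 (R = (6*(-93))*(-9) = -558*(-9) = 5022)
1/((-16*(-19 + 83) + (-5546/12093 + 18686/(-10054))) + R) = 1/((-16*(-19 + 83) + (-5546/12093 + 18686/(-10054))) + 5022) = 1/((-16*64 + (-5546*1/12093 + 18686*(-1/10054))) + 5022) = 1/((-1024 + (-5546/12093 - 9343/5027)) + 5022) = 1/((-1024 - 140864641/60791511) + 5022) = 1/(-62391371905/60791511 + 5022) = 1/(242903596337/60791511) = 60791511/242903596337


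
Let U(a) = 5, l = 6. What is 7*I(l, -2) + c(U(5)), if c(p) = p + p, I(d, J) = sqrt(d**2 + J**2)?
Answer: 10 + 14*sqrt(10) ≈ 54.272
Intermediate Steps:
I(d, J) = sqrt(J**2 + d**2)
c(p) = 2*p
7*I(l, -2) + c(U(5)) = 7*sqrt((-2)**2 + 6**2) + 2*5 = 7*sqrt(4 + 36) + 10 = 7*sqrt(40) + 10 = 7*(2*sqrt(10)) + 10 = 14*sqrt(10) + 10 = 10 + 14*sqrt(10)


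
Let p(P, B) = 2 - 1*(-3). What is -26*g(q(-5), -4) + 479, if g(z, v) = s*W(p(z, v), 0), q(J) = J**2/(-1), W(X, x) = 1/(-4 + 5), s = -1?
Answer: 505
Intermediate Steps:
p(P, B) = 5 (p(P, B) = 2 + 3 = 5)
W(X, x) = 1 (W(X, x) = 1/1 = 1)
q(J) = -J**2 (q(J) = J**2*(-1) = -J**2)
g(z, v) = -1 (g(z, v) = -1*1 = -1)
-26*g(q(-5), -4) + 479 = -26*(-1) + 479 = 26 + 479 = 505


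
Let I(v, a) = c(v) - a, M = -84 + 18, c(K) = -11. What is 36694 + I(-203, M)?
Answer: 36749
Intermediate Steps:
M = -66
I(v, a) = -11 - a
36694 + I(-203, M) = 36694 + (-11 - 1*(-66)) = 36694 + (-11 + 66) = 36694 + 55 = 36749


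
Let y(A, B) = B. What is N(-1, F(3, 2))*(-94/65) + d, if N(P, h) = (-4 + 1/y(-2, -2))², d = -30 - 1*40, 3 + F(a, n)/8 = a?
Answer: -12907/130 ≈ -99.285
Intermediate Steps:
F(a, n) = -24 + 8*a
d = -70 (d = -30 - 40 = -70)
N(P, h) = 81/4 (N(P, h) = (-4 + 1/(-2))² = (-4 + 1*(-½))² = (-4 - ½)² = (-9/2)² = 81/4)
N(-1, F(3, 2))*(-94/65) + d = 81*(-94/65)/4 - 70 = 81*(-94*1/65)/4 - 70 = (81/4)*(-94/65) - 70 = -3807/130 - 70 = -12907/130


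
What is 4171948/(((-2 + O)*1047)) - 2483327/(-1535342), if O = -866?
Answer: -1037132335481/348828167058 ≈ -2.9732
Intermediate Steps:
4171948/(((-2 + O)*1047)) - 2483327/(-1535342) = 4171948/(((-2 - 866)*1047)) - 2483327/(-1535342) = 4171948/((-868*1047)) - 2483327*(-1/1535342) = 4171948/(-908796) + 2483327/1535342 = 4171948*(-1/908796) + 2483327/1535342 = -1042987/227199 + 2483327/1535342 = -1037132335481/348828167058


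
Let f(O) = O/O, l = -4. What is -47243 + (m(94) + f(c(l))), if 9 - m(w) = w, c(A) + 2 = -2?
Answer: -47327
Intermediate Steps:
c(A) = -4 (c(A) = -2 - 2 = -4)
f(O) = 1
m(w) = 9 - w
-47243 + (m(94) + f(c(l))) = -47243 + ((9 - 1*94) + 1) = -47243 + ((9 - 94) + 1) = -47243 + (-85 + 1) = -47243 - 84 = -47327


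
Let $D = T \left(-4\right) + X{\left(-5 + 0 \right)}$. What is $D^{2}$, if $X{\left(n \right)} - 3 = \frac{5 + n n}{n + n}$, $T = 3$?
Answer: $144$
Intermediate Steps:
$X{\left(n \right)} = 3 + \frac{5 + n^{2}}{2 n}$ ($X{\left(n \right)} = 3 + \frac{5 + n n}{n + n} = 3 + \frac{5 + n^{2}}{2 n}$)
$D = -12$ ($D = 3 \left(-4\right) + \frac{5 + \left(-5 + 0\right) \left(6 + \left(-5 + 0\right)\right)}{2 \left(-5 + 0\right)} = -12 + \frac{5 - 5 \left(6 - 5\right)}{2 \left(-5\right)} = -12 + \frac{1}{2} \left(- \frac{1}{5}\right) \left(5 - 5\right) = -12 + \frac{1}{2} \left(- \frac{1}{5}\right) 0 = -12 + 0 = -12$)
$D^{2} = \left(-12\right)^{2} = 144$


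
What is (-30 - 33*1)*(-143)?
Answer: 9009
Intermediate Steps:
(-30 - 33*1)*(-143) = (-30 - 33)*(-143) = -63*(-143) = 9009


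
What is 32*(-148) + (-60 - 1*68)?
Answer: -4864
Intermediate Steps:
32*(-148) + (-60 - 1*68) = -4736 + (-60 - 68) = -4736 - 128 = -4864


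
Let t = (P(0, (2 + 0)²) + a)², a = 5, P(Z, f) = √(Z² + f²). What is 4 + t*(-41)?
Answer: -3317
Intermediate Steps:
t = 81 (t = (√(0² + ((2 + 0)²)²) + 5)² = (√(0 + (2²)²) + 5)² = (√(0 + 4²) + 5)² = (√(0 + 16) + 5)² = (√16 + 5)² = (4 + 5)² = 9² = 81)
4 + t*(-41) = 4 + 81*(-41) = 4 - 3321 = -3317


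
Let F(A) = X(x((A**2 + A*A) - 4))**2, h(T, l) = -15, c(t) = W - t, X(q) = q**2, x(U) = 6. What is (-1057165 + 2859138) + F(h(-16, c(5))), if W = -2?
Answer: 1803269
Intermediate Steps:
c(t) = -2 - t
F(A) = 1296 (F(A) = (6**2)**2 = 36**2 = 1296)
(-1057165 + 2859138) + F(h(-16, c(5))) = (-1057165 + 2859138) + 1296 = 1801973 + 1296 = 1803269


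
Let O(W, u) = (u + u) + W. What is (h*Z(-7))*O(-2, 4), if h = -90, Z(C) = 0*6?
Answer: 0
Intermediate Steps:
O(W, u) = W + 2*u (O(W, u) = 2*u + W = W + 2*u)
Z(C) = 0
(h*Z(-7))*O(-2, 4) = (-90*0)*(-2 + 2*4) = 0*(-2 + 8) = 0*6 = 0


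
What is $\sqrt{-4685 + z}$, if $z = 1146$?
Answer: $i \sqrt{3539} \approx 59.49 i$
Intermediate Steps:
$\sqrt{-4685 + z} = \sqrt{-4685 + 1146} = \sqrt{-3539} = i \sqrt{3539}$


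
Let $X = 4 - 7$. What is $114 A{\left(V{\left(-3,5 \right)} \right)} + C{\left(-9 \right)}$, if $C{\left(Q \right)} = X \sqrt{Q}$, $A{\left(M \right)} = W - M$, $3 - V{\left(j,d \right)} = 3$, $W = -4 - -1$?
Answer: $-342 - 9 i \approx -342.0 - 9.0 i$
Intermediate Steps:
$W = -3$ ($W = -4 + 1 = -3$)
$V{\left(j,d \right)} = 0$ ($V{\left(j,d \right)} = 3 - 3 = 0$)
$A{\left(M \right)} = -3 - M$
$X = -3$ ($X = 4 - 7 = -3$)
$C{\left(Q \right)} = - 3 \sqrt{Q}$
$114 A{\left(V{\left(-3,5 \right)} \right)} + C{\left(-9 \right)} = 114 \left(-3 - 0\right) - 3 \sqrt{-9} = 114 \left(-3 + 0\right) - 3 \cdot 3 i = 114 \left(-3\right) - 9 i = -342 - 9 i$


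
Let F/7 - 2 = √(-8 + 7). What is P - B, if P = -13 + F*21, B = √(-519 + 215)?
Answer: 281 + 147*I - 4*I*√19 ≈ 281.0 + 129.56*I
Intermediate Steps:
F = 14 + 7*I (F = 14 + 7*√(-8 + 7) = 14 + 7*√(-1) = 14 + 7*I ≈ 14.0 + 7.0*I)
B = 4*I*√19 (B = √(-304) = 4*I*√19 ≈ 17.436*I)
P = 281 + 147*I (P = -13 + (14 + 7*I)*21 = -13 + (294 + 147*I) = 281 + 147*I ≈ 281.0 + 147.0*I)
P - B = (281 + 147*I) - 4*I*√19 = 281 + 147*I - 4*I*√19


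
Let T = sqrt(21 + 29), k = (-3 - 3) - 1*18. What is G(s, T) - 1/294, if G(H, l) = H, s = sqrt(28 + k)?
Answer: 587/294 ≈ 1.9966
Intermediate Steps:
k = -24 (k = -6 - 18 = -24)
T = 5*sqrt(2) (T = sqrt(50) = 5*sqrt(2) ≈ 7.0711)
s = 2 (s = sqrt(28 - 24) = sqrt(4) = 2)
G(s, T) - 1/294 = 2 - 1/294 = 587/294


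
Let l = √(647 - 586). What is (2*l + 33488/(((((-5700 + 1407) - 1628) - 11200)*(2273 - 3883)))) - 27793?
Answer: -183016897/6585 + 2*√61 ≈ -27777.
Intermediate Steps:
l = √61 ≈ 7.8102
(2*l + 33488/(((((-5700 + 1407) - 1628) - 11200)*(2273 - 3883)))) - 27793 = (2*√61 + 33488/(((((-5700 + 1407) - 1628) - 11200)*(2273 - 3883)))) - 27793 = (2*√61 + 33488/((((-4293 - 1628) - 11200)*(-1610)))) - 27793 = (2*√61 + 33488/(((-5921 - 11200)*(-1610)))) - 27793 = (2*√61 + 33488/((-17121*(-1610)))) - 27793 = (2*√61 + 33488/27564810) - 27793 = (2*√61 + 33488*(1/27564810)) - 27793 = (2*√61 + 8/6585) - 27793 = (8/6585 + 2*√61) - 27793 = -183016897/6585 + 2*√61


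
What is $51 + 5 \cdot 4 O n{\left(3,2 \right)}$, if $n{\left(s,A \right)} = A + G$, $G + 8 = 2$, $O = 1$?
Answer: $-29$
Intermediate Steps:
$G = -6$ ($G = -8 + 2 = -6$)
$n{\left(s,A \right)} = -6 + A$ ($n{\left(s,A \right)} = A - 6 = -6 + A$)
$51 + 5 \cdot 4 O n{\left(3,2 \right)} = 51 + 5 \cdot 4 \cdot 1 \left(-6 + 2\right) = 51 + 20 \cdot 1 \left(-4\right) = 51 + 20 \left(-4\right) = 51 - 80 = -29$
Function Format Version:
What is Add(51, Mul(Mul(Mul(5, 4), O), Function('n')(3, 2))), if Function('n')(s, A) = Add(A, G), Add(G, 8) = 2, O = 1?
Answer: -29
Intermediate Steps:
G = -6 (G = Add(-8, 2) = -6)
Function('n')(s, A) = Add(-6, A) (Function('n')(s, A) = Add(A, -6) = Add(-6, A))
Add(51, Mul(Mul(Mul(5, 4), O), Function('n')(3, 2))) = Add(51, Mul(Mul(Mul(5, 4), 1), Add(-6, 2))) = Add(51, Mul(Mul(20, 1), -4)) = Add(51, Mul(20, -4)) = Add(51, -80) = -29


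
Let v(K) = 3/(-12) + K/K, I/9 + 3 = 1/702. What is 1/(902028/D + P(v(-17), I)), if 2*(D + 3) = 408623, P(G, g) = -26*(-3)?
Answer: 408617/33676182 ≈ 0.012134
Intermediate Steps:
I = -2105/78 (I = -27 + 9/702 = -27 + 9*(1/702) = -27 + 1/78 = -2105/78 ≈ -26.987)
v(K) = ¾ (v(K) = 3*(-1/12) + 1 = -¼ + 1 = ¾)
P(G, g) = 78
D = 408617/2 (D = -3 + (½)*408623 = -3 + 408623/2 = 408617/2 ≈ 2.0431e+5)
1/(902028/D + P(v(-17), I)) = 1/(902028/(408617/2) + 78) = 1/(902028*(2/408617) + 78) = 1/(1804056/408617 + 78) = 1/(33676182/408617) = 408617/33676182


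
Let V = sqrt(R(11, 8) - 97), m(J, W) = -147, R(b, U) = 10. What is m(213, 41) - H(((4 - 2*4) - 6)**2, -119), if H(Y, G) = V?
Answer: -147 - I*sqrt(87) ≈ -147.0 - 9.3274*I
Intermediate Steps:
V = I*sqrt(87) (V = sqrt(10 - 97) = sqrt(-87) = I*sqrt(87) ≈ 9.3274*I)
H(Y, G) = I*sqrt(87)
m(213, 41) - H(((4 - 2*4) - 6)**2, -119) = -147 - I*sqrt(87)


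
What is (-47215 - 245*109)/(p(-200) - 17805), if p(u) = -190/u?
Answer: 134400/32371 ≈ 4.1519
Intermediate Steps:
(-47215 - 245*109)/(p(-200) - 17805) = (-47215 - 245*109)/(-190/(-200) - 17805) = (-47215 - 26705)/(-190*(-1/200) - 17805) = -73920/(19/20 - 17805) = -73920/(-356081/20) = -73920*(-20/356081) = 134400/32371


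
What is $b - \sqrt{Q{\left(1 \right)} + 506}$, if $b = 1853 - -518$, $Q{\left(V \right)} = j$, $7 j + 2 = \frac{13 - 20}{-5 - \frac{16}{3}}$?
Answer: $2371 - \frac{\sqrt{23818137}}{217} \approx 2348.5$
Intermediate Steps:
$j = - \frac{41}{217}$ ($j = - \frac{2}{7} + \frac{\left(13 - 20\right) \frac{1}{-5 - \frac{16}{3}}}{7} = - \frac{2}{7} + \frac{\left(-7\right) \frac{1}{-5 - \frac{16}{3}}}{7} = - \frac{2}{7} + \frac{\left(-7\right) \frac{1}{- \frac{31}{3}}}{7} = - \frac{2}{7} + \frac{\left(-7\right) \left(- \frac{3}{31}\right)}{7} = - \frac{2}{7} + \frac{1}{7} \cdot \frac{21}{31} = - \frac{2}{7} + \frac{3}{31} = - \frac{41}{217} \approx -0.18894$)
$Q{\left(V \right)} = - \frac{41}{217}$
$b = 2371$ ($b = 1853 + 518 = 2371$)
$b - \sqrt{Q{\left(1 \right)} + 506} = 2371 - \sqrt{- \frac{41}{217} + 506} = 2371 - \sqrt{\frac{109761}{217}} = 2371 - \frac{\sqrt{23818137}}{217}$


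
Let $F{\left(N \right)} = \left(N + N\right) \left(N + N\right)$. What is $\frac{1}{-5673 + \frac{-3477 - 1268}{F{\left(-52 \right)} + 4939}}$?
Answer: $- \frac{3151}{17876572} \approx -0.00017626$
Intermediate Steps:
$F{\left(N \right)} = 4 N^{2}$ ($F{\left(N \right)} = 2 N 2 N = 4 N^{2}$)
$\frac{1}{-5673 + \frac{-3477 - 1268}{F{\left(-52 \right)} + 4939}} = \frac{1}{-5673 + \frac{-3477 - 1268}{4 \left(-52\right)^{2} + 4939}} = \frac{1}{-5673 - \frac{4745}{4 \cdot 2704 + 4939}} = \frac{1}{-5673 - \frac{4745}{10816 + 4939}} = \frac{1}{-5673 - \frac{4745}{15755}} = \frac{1}{-5673 - \frac{949}{3151}} = \frac{1}{- \frac{17876572}{3151}} = - \frac{3151}{17876572}$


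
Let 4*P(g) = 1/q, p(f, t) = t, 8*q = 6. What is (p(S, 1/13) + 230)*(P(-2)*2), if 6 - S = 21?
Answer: 1994/13 ≈ 153.38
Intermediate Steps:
S = -15 (S = 6 - 1*21 = 6 - 21 = -15)
q = ¾ (q = (⅛)*6 = ¾ ≈ 0.75000)
P(g) = ⅓ (P(g) = 1/(4*(¾)) = (¼)*(4/3) = ⅓)
(p(S, 1/13) + 230)*(P(-2)*2) = (1/13 + 230)*((⅓)*2) = (1/13 + 230)*(⅔) = (2991/13)*(⅔) = 1994/13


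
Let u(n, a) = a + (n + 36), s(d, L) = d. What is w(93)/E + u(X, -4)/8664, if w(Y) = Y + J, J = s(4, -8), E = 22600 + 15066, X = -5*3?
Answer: 740365/163169112 ≈ 0.0045374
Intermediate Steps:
X = -15
E = 37666
J = 4
w(Y) = 4 + Y (w(Y) = Y + 4 = 4 + Y)
u(n, a) = 36 + a + n (u(n, a) = a + (36 + n) = 36 + a + n)
w(93)/E + u(X, -4)/8664 = (4 + 93)/37666 + (36 - 4 - 15)/8664 = 97*(1/37666) + 17*(1/8664) = 97/37666 + 17/8664 = 740365/163169112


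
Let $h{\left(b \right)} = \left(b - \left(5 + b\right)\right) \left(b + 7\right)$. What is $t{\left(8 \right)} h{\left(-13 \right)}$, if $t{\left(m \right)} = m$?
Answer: $240$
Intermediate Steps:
$h{\left(b \right)} = -35 - 5 b$ ($h{\left(b \right)} = - 5 \left(7 + b\right) = -35 - 5 b$)
$t{\left(8 \right)} h{\left(-13 \right)} = 8 \left(-35 - -65\right) = 8 \left(-35 + 65\right) = 8 \cdot 30 = 240$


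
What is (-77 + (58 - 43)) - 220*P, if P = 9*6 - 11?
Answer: -9522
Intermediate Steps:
P = 43 (P = 54 - 11 = 43)
(-77 + (58 - 43)) - 220*P = (-77 + (58 - 43)) - 220*43 = (-77 + 15) - 9460 = -62 - 9460 = -9522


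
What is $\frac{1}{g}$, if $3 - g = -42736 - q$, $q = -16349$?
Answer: $\frac{1}{26390} \approx 3.7893 \cdot 10^{-5}$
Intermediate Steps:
$g = 26390$ ($g = 3 - \left(-42736 - -16349\right) = 3 - \left(-42736 + 16349\right) = 3 - -26387 = 3 + 26387 = 26390$)
$\frac{1}{g} = \frac{1}{26390}$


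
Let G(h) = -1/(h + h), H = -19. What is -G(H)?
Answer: -1/38 ≈ -0.026316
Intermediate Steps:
G(h) = -1/(2*h)
-G(H) = -(-1)/(2*(-19)) = -(-1)*(-1)/(2*19) = -1*1/38 = -1/38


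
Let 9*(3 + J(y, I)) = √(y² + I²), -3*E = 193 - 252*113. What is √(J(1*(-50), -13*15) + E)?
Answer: √(84822 + 5*√1621)/3 ≈ 97.196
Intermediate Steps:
E = 28283/3 (E = -(193 - 252*113)/3 = -(193 - 28476)/3 = -⅓*(-28283) = 28283/3 ≈ 9427.7)
J(y, I) = -3 + √(I² + y²)/9 (J(y, I) = -3 + √(y² + I²)/9 = -3 + √(I² + y²)/9)
√(J(1*(-50), -13*15) + E) = √((-3 + √((-13*15)² + (1*(-50))²)/9) + 28283/3) = √((-3 + √((-195)² + (-50)²)/9) + 28283/3) = √((-3 + √(38025 + 2500)/9) + 28283/3) = √((-3 + √40525/9) + 28283/3) = √((-3 + (5*√1621)/9) + 28283/3) = √((-3 + 5*√1621/9) + 28283/3) = √(28274/3 + 5*√1621/9)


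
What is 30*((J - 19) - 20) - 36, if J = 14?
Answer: -786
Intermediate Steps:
30*((J - 19) - 20) - 36 = 30*((14 - 19) - 20) - 36 = 30*(-5 - 20) - 36 = 30*(-25) - 36 = -750 - 36 = -786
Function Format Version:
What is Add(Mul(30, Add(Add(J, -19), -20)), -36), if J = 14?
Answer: -786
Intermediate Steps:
Add(Mul(30, Add(Add(J, -19), -20)), -36) = Add(Mul(30, Add(Add(14, -19), -20)), -36) = Add(Mul(30, Add(-5, -20)), -36) = Add(Mul(30, -25), -36) = Add(-750, -36) = -786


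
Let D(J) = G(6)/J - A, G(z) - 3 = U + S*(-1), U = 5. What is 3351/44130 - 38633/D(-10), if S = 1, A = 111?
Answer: 5684161989/16431070 ≈ 345.94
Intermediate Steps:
G(z) = 7 (G(z) = 3 + (5 + 1*(-1)) = 3 + (5 - 1) = 3 + 4 = 7)
D(J) = -111 + 7/J (D(J) = 7/J - 1*111 = 7/J - 111 = -111 + 7/J)
3351/44130 - 38633/D(-10) = 3351/44130 - 38633/(-111 + 7/(-10)) = 3351*(1/44130) - 38633/(-111 + 7*(-⅒)) = 1117/14710 - 38633/(-111 - 7/10) = 1117/14710 - 38633/(-1117/10) = 1117/14710 - 38633*(-10/1117) = 1117/14710 + 386330/1117 = 5684161989/16431070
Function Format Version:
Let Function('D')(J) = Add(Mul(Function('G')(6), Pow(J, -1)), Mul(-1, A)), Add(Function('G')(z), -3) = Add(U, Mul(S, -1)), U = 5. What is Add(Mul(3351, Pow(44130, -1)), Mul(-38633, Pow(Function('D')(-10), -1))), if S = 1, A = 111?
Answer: Rational(5684161989, 16431070) ≈ 345.94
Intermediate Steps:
Function('G')(z) = 7 (Function('G')(z) = Add(3, Add(5, Mul(1, -1))) = Add(3, Add(5, -1)) = Add(3, 4) = 7)
Function('D')(J) = Add(-111, Mul(7, Pow(J, -1))) (Function('D')(J) = Add(Mul(7, Pow(J, -1)), Mul(-1, 111)) = Add(Mul(7, Pow(J, -1)), -111) = Add(-111, Mul(7, Pow(J, -1))))
Add(Mul(3351, Pow(44130, -1)), Mul(-38633, Pow(Function('D')(-10), -1))) = Add(Mul(3351, Pow(44130, -1)), Mul(-38633, Pow(Add(-111, Mul(7, Pow(-10, -1))), -1))) = Add(Mul(3351, Rational(1, 44130)), Mul(-38633, Pow(Add(-111, Mul(7, Rational(-1, 10))), -1))) = Add(Rational(1117, 14710), Mul(-38633, Pow(Add(-111, Rational(-7, 10)), -1))) = Add(Rational(1117, 14710), Mul(-38633, Pow(Rational(-1117, 10), -1))) = Add(Rational(1117, 14710), Mul(-38633, Rational(-10, 1117))) = Add(Rational(1117, 14710), Rational(386330, 1117)) = Rational(5684161989, 16431070)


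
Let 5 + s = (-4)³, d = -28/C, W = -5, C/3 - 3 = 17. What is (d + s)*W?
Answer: 1042/3 ≈ 347.33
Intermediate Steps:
C = 60 (C = 9 + 3*17 = 9 + 51 = 60)
d = -7/15 (d = -28/60 = -28*1/60 = -7/15 ≈ -0.46667)
s = -69 (s = -5 + (-4)³ = -5 - 64 = -69)
(d + s)*W = (-7/15 - 69)*(-5) = -1042/15*(-5) = 1042/3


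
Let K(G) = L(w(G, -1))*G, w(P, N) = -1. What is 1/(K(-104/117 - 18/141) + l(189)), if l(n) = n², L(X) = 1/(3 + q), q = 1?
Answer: 846/30219751 ≈ 2.7995e-5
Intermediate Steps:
L(X) = ¼ (L(X) = 1/(3 + 1) = 1/4 = ¼)
K(G) = G/4
1/(K(-104/117 - 18/141) + l(189)) = 1/((-104/117 - 18/141)/4 + 189²) = 1/((-104*1/117 - 18*1/141)/4 + 35721) = 1/((-8/9 - 6/47)/4 + 35721) = 1/((¼)*(-430/423) + 35721) = 1/(-215/846 + 35721) = 1/(30219751/846) = 846/30219751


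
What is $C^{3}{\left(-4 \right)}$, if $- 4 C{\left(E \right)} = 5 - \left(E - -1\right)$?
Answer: $-8$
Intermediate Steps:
$C{\left(E \right)} = -1 + \frac{E}{4}$ ($C{\left(E \right)} = - \frac{5 - \left(E - -1\right)}{4} = - \frac{5 - \left(E + 1\right)}{4} = - \frac{5 - \left(1 + E\right)}{4} = - \frac{4 - E}{4} = -1 + \frac{E}{4}$)
$C^{3}{\left(-4 \right)} = \left(-1 + \frac{1}{4} \left(-4\right)\right)^{3} = \left(-1 - 1\right)^{3} = \left(-2\right)^{3} = -8$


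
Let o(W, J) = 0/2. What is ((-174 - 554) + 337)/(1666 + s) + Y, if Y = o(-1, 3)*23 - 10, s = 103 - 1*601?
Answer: -12071/1168 ≈ -10.335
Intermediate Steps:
s = -498 (s = 103 - 601 = -498)
o(W, J) = 0 (o(W, J) = 0*(1/2) = 0)
Y = -10 (Y = 0*23 - 10 = 0 - 10 = -10)
((-174 - 554) + 337)/(1666 + s) + Y = ((-174 - 554) + 337)/(1666 - 498) - 10 = (-728 + 337)/1168 - 10 = -391*1/1168 - 10 = -391/1168 - 10 = -12071/1168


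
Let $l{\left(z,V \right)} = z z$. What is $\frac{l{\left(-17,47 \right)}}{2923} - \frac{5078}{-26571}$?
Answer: $\frac{22522013}{77667033} \approx 0.28998$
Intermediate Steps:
$l{\left(z,V \right)} = z^{2}$
$\frac{l{\left(-17,47 \right)}}{2923} - \frac{5078}{-26571} = \frac{\left(-17\right)^{2}}{2923} - \frac{5078}{-26571} = 289 \cdot \frac{1}{2923} - - \frac{5078}{26571} = \frac{289}{2923} + \frac{5078}{26571} = \frac{22522013}{77667033}$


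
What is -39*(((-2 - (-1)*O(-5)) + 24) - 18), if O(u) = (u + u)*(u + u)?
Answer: -4056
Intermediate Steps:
O(u) = 4*u² (O(u) = (2*u)*(2*u) = 4*u²)
-39*(((-2 - (-1)*O(-5)) + 24) - 18) = -39*(((-2 - (-1)*4*(-5)²) + 24) - 18) = -39*(((-2 - (-1)*4*25) + 24) - 18) = -39*(((-2 - (-1)*100) + 24) - 18) = -39*(((-2 - 1*(-100)) + 24) - 18) = -39*(((-2 + 100) + 24) - 18) = -39*((98 + 24) - 18) = -39*(122 - 18) = -39*104 = -4056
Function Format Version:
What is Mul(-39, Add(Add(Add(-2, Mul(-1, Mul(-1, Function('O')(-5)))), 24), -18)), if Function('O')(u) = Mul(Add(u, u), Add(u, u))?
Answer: -4056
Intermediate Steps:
Function('O')(u) = Mul(4, Pow(u, 2)) (Function('O')(u) = Mul(Mul(2, u), Mul(2, u)) = Mul(4, Pow(u, 2)))
Mul(-39, Add(Add(Add(-2, Mul(-1, Mul(-1, Function('O')(-5)))), 24), -18)) = Mul(-39, Add(Add(Add(-2, Mul(-1, Mul(-1, Mul(4, Pow(-5, 2))))), 24), -18)) = Mul(-39, Add(Add(Add(-2, Mul(-1, Mul(-1, Mul(4, 25)))), 24), -18)) = Mul(-39, Add(Add(Add(-2, Mul(-1, Mul(-1, 100))), 24), -18)) = Mul(-39, Add(Add(Add(-2, Mul(-1, -100)), 24), -18)) = Mul(-39, Add(Add(Add(-2, 100), 24), -18)) = Mul(-39, Add(Add(98, 24), -18)) = Mul(-39, Add(122, -18)) = Mul(-39, 104) = -4056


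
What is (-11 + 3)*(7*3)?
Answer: -168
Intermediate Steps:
(-11 + 3)*(7*3) = -8*21 = -168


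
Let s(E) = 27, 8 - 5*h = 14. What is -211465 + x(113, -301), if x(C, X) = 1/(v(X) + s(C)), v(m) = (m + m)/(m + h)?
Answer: -9263645744/43807 ≈ -2.1147e+5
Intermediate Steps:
h = -6/5 (h = 8/5 - 1/5*14 = 8/5 - 14/5 = -6/5 ≈ -1.2000)
v(m) = 2*m/(-6/5 + m) (v(m) = (m + m)/(m - 6/5) = (2*m)/(-6/5 + m) = 2*m/(-6/5 + m))
x(C, X) = 1/(27 + 10*X/(-6 + 5*X)) (x(C, X) = 1/(10*X/(-6 + 5*X) + 27) = 1/(27 + 10*X/(-6 + 5*X)))
-211465 + x(113, -301) = -211465 + (-6 + 5*(-301))/(-162 + 145*(-301)) = -211465 + (-6 - 1505)/(-162 - 43645) = -211465 - 1511/(-43807) = -211465 - 1/43807*(-1511) = -211465 + 1511/43807 = -9263645744/43807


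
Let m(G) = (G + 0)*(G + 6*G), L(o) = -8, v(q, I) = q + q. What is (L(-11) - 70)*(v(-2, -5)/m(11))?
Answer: 312/847 ≈ 0.36836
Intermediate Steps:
v(q, I) = 2*q
m(G) = 7*G² (m(G) = G*(7*G) = 7*G²)
(L(-11) - 70)*(v(-2, -5)/m(11)) = (-8 - 70)*((2*(-2))/((7*11²))) = -(-312)/(7*121) = -(-312)/847 = -78*(-4/847) = 312/847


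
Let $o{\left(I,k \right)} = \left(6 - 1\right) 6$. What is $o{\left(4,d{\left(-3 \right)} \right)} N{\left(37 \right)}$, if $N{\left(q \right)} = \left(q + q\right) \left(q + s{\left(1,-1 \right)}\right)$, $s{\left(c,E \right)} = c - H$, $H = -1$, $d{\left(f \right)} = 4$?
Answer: $86580$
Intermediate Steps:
$o{\left(I,k \right)} = 30$ ($o{\left(I,k \right)} = 5 \cdot 6 = 30$)
$s{\left(c,E \right)} = 1 + c$ ($s{\left(c,E \right)} = c - -1 = c + 1 = 1 + c$)
$N{\left(q \right)} = 2 q \left(2 + q\right)$ ($N{\left(q \right)} = \left(q + q\right) \left(q + \left(1 + 1\right)\right) = 2 q \left(q + 2\right) = 2 q \left(2 + q\right)$)
$o{\left(4,d{\left(-3 \right)} \right)} N{\left(37 \right)} = 30 \cdot 2 \cdot 37 \left(2 + 37\right) = 30 \cdot 2 \cdot 37 \cdot 39 = 30 \cdot 2886 = 86580$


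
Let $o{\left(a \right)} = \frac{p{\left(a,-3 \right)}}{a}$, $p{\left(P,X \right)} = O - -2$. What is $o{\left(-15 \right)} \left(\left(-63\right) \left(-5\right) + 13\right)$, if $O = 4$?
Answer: $- \frac{656}{5} \approx -131.2$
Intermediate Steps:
$p{\left(P,X \right)} = 6$ ($p{\left(P,X \right)} = 4 - -2 = 4 + 2 = 6$)
$o{\left(a \right)} = \frac{6}{a}$
$o{\left(-15 \right)} \left(\left(-63\right) \left(-5\right) + 13\right) = \frac{6}{-15} \left(\left(-63\right) \left(-5\right) + 13\right) = 6 \left(- \frac{1}{15}\right) \left(315 + 13\right) = \left(- \frac{2}{5}\right) 328 = - \frac{656}{5}$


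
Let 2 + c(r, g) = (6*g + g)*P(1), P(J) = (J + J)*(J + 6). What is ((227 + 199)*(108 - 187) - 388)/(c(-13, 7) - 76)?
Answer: -17021/304 ≈ -55.990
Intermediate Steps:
P(J) = 2*J*(6 + J) (P(J) = (2*J)*(6 + J) = 2*J*(6 + J))
c(r, g) = -2 + 98*g (c(r, g) = -2 + (6*g + g)*(2*1*(6 + 1)) = -2 + (7*g)*(2*1*7) = -2 + (7*g)*14 = -2 + 98*g)
((227 + 199)*(108 - 187) - 388)/(c(-13, 7) - 76) = ((227 + 199)*(108 - 187) - 388)/((-2 + 98*7) - 76) = (426*(-79) - 388)/((-2 + 686) - 76) = (-33654 - 388)/(684 - 76) = -34042/608 = -34042*1/608 = -17021/304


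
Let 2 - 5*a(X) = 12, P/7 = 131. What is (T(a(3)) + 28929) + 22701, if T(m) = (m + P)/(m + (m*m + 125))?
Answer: 6557925/127 ≈ 51637.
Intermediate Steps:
P = 917 (P = 7*131 = 917)
a(X) = -2 (a(X) = 2/5 - 1/5*12 = 2/5 - 12/5 = -2)
T(m) = (917 + m)/(125 + m + m**2) (T(m) = (m + 917)/(m + (m*m + 125)) = (917 + m)/(m + (m**2 + 125)) = (917 + m)/(m + (125 + m**2)) = (917 + m)/(125 + m + m**2))
(T(a(3)) + 28929) + 22701 = ((917 - 2)/(125 - 2 + (-2)**2) + 28929) + 22701 = (915/(125 - 2 + 4) + 28929) + 22701 = (915/127 + 28929) + 22701 = 3674898/127 + 22701 = 6557925/127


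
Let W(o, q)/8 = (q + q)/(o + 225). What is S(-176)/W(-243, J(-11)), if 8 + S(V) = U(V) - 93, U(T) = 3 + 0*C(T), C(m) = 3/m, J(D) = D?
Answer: -441/44 ≈ -10.023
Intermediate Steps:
U(T) = 3 (U(T) = 3 + 0*(3/T) = 3 + 0 = 3)
W(o, q) = 16*q/(225 + o) (W(o, q) = 8*((q + q)/(o + 225)) = 8*((2*q)/(225 + o)) = 8*(2*q/(225 + o)) = 16*q/(225 + o))
S(V) = -98 (S(V) = -8 + (3 - 93) = -8 - 90 = -98)
S(-176)/W(-243, J(-11)) = -98/(16*(-11)/(225 - 243)) = -98/(16*(-11)/(-18)) = -98/(16*(-11)*(-1/18)) = -98/88/9 = -98*9/88 = -441/44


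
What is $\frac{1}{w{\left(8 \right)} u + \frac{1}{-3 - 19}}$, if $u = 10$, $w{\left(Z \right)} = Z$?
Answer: $\frac{22}{1759} \approx 0.012507$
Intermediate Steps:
$\frac{1}{w{\left(8 \right)} u + \frac{1}{-3 - 19}} = \frac{1}{8 \cdot 10 + \frac{1}{-3 - 19}} = \frac{1}{80 + \frac{1}{-22}} = \frac{1}{80 - \frac{1}{22}} = \frac{1}{\frac{1759}{22}} = \frac{22}{1759}$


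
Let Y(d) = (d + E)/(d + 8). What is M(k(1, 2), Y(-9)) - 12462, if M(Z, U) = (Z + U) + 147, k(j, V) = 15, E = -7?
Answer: -12284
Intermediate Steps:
Y(d) = (-7 + d)/(8 + d) (Y(d) = (d - 7)/(d + 8) = (-7 + d)/(8 + d))
M(Z, U) = 147 + U + Z (M(Z, U) = (U + Z) + 147 = 147 + U + Z)
M(k(1, 2), Y(-9)) - 12462 = (147 + (-7 - 9)/(8 - 9) + 15) - 12462 = (147 - 16/(-1) + 15) - 12462 = (147 - 1*(-16) + 15) - 12462 = (147 + 16 + 15) - 12462 = 178 - 12462 = -12284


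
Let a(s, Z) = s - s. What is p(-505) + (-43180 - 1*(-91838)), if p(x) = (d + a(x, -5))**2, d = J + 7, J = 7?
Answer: 48854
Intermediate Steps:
a(s, Z) = 0
d = 14 (d = 7 + 7 = 14)
p(x) = 196 (p(x) = (14 + 0)**2 = 14**2 = 196)
p(-505) + (-43180 - 1*(-91838)) = 196 + (-43180 - 1*(-91838)) = 196 + (-43180 + 91838) = 196 + 48658 = 48854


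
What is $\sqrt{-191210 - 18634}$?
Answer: $6 i \sqrt{5829} \approx 458.09 i$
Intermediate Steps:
$\sqrt{-191210 - 18634} = \sqrt{-209844} = 6 i \sqrt{5829}$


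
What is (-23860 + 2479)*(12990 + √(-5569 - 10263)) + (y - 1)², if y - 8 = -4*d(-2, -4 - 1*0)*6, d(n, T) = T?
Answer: -277728581 - 42762*I*√3958 ≈ -2.7773e+8 - 2.6903e+6*I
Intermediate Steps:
y = 104 (y = 8 - 4*(-4 - 1*0)*6 = 8 - 4*(-4 + 0)*6 = 8 - 4*(-4)*6 = 8 + 16*6 = 8 + 96 = 104)
(-23860 + 2479)*(12990 + √(-5569 - 10263)) + (y - 1)² = (-23860 + 2479)*(12990 + √(-5569 - 10263)) + (104 - 1)² = -21381*(12990 + √(-15832)) + 103² = -21381*(12990 + 2*I*√3958) + 10609 = (-277739190 - 42762*I*√3958) + 10609 = -277728581 - 42762*I*√3958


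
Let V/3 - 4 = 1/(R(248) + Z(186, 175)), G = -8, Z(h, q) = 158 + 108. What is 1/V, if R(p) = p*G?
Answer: 1718/20613 ≈ 0.083345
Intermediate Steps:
Z(h, q) = 266
R(p) = -8*p (R(p) = p*(-8) = -8*p)
V = 20613/1718 (V = 12 + 3/(-8*248 + 266) = 12 + 3/(-1984 + 266) = 12 + 3/(-1718) = 12 + 3*(-1/1718) = 12 - 3/1718 = 20613/1718 ≈ 11.998)
1/V = 1/(20613/1718) = 1718/20613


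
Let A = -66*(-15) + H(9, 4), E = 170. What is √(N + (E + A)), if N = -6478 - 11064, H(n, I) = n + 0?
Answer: I*√16373 ≈ 127.96*I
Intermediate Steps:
H(n, I) = n
N = -17542
A = 999 (A = -66*(-15) + 9 = 990 + 9 = 999)
√(N + (E + A)) = √(-17542 + (170 + 999)) = √(-17542 + 1169) = √(-16373) = I*√16373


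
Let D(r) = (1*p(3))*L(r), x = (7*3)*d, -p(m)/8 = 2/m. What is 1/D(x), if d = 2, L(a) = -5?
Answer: 3/80 ≈ 0.037500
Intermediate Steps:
p(m) = -16/m
x = 42 (x = (7*3)*2 = 21*2 = 42)
D(r) = 80/3 (D(r) = (1*(-16/3))*(-5) = -16/3*(-5) = 80/3)
1/D(x) = 1/(80/3) = 3/80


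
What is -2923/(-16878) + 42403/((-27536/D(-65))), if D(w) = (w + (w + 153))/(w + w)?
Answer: 13461997411/30208919520 ≈ 0.44563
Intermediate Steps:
D(w) = (153 + 2*w)/(2*w) (D(w) = (w + (153 + w))/((2*w)) = (153 + 2*w)*(1/(2*w)) = (153 + 2*w)/(2*w))
-2923/(-16878) + 42403/((-27536/D(-65))) = -2923/(-16878) + 42403/((-27536*(-65/(153/2 - 65)))) = -2923*(-1/16878) + 42403/((-27536/((-1/65*23/2)))) = 2923/16878 + 42403/((-27536/(-23/130))) = 2923/16878 + 42403/((-27536*(-130/23))) = 2923/16878 + 42403/(3579680/23) = 2923/16878 + 42403*(23/3579680) = 2923/16878 + 975269/3579680 = 13461997411/30208919520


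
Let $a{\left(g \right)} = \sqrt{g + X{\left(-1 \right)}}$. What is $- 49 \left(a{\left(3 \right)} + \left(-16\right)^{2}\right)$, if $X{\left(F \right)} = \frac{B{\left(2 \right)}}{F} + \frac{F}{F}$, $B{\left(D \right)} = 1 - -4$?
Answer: $-12544 - 49 i \approx -12544.0 - 49.0 i$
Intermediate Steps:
$B{\left(D \right)} = 5$ ($B{\left(D \right)} = 1 + 4 = 5$)
$X{\left(F \right)} = 1 + \frac{5}{F}$ ($X{\left(F \right)} = \frac{5}{F} + \frac{F}{F} = \frac{5}{F} + 1 = 1 + \frac{5}{F}$)
$a{\left(g \right)} = \sqrt{-4 + g}$ ($a{\left(g \right)} = \sqrt{g + \frac{5 - 1}{-1}} = \sqrt{g - 4} = \sqrt{-4 + g}$)
$- 49 \left(a{\left(3 \right)} + \left(-16\right)^{2}\right) = - 49 \left(\sqrt{-4 + 3} + \left(-16\right)^{2}\right) = - 49 \left(\sqrt{-1} + 256\right) = - 49 \left(i + 256\right) = - 49 \left(256 + i\right) = -12544 - 49 i$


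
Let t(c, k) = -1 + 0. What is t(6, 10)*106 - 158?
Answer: -264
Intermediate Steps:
t(c, k) = -1
t(6, 10)*106 - 158 = -1*106 - 158 = -106 - 158 = -264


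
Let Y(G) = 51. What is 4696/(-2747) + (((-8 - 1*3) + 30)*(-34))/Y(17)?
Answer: -118474/8241 ≈ -14.376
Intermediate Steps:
4696/(-2747) + (((-8 - 1*3) + 30)*(-34))/Y(17) = 4696/(-2747) + (((-8 - 1*3) + 30)*(-34))/51 = 4696*(-1/2747) + (((-8 - 3) + 30)*(-34))*(1/51) = -4696/2747 + ((-11 + 30)*(-34))*(1/51) = -4696/2747 + (19*(-34))*(1/51) = -4696/2747 - 646*1/51 = -4696/2747 - 38/3 = -118474/8241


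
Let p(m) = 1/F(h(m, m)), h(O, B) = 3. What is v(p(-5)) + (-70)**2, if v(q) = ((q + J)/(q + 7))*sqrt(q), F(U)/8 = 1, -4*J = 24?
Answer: 4900 - 47*sqrt(2)/228 ≈ 4899.7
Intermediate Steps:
J = -6 (J = -1/4*24 = -6)
F(U) = 8 (F(U) = 8*1 = 8)
p(m) = 1/8
v(q) = sqrt(q)*(-6 + q)/(7 + q) (v(q) = ((q - 6)/(q + 7))*sqrt(q) = ((-6 + q)/(7 + q))*sqrt(q) = sqrt(q)*(-6 + q)/(7 + q))
v(p(-5)) + (-70)**2 = sqrt(1/8)*(-6 + 1/8)/(7 + 1/8) + (-70)**2 = (sqrt(2)/4)*(-47/8)/(57/8) + 4900 = (sqrt(2)/4)*(8/57)*(-47/8) + 4900 = -47*sqrt(2)/228 + 4900 = 4900 - 47*sqrt(2)/228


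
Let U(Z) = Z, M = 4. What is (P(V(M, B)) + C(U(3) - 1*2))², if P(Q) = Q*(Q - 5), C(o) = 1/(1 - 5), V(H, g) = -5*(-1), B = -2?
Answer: 1/16 ≈ 0.062500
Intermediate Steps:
V(H, g) = 5
C(o) = -¼ (C(o) = 1/(-4) = -¼)
P(Q) = Q*(-5 + Q)
(P(V(M, B)) + C(U(3) - 1*2))² = (5*(-5 + 5) - ¼)² = (5*0 - ¼)² = (0 - ¼)² = (-¼)² = 1/16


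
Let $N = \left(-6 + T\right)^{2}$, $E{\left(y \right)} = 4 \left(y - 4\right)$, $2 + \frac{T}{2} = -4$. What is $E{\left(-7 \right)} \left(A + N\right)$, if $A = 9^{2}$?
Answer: $-17820$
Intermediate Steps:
$T = -12$ ($T = -4 + 2 \left(-4\right) = -4 - 8 = -12$)
$E{\left(y \right)} = -16 + 4 y$ ($E{\left(y \right)} = 4 \left(-4 + y\right) = -16 + 4 y$)
$A = 81$
$N = 324$ ($N = \left(-6 - 12\right)^{2} = \left(-18\right)^{2} = 324$)
$E{\left(-7 \right)} \left(A + N\right) = \left(-16 + 4 \left(-7\right)\right) \left(81 + 324\right) = \left(-16 - 28\right) 405 = \left(-44\right) 405 = -17820$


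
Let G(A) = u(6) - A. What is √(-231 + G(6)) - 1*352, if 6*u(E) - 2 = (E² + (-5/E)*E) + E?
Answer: -352 + I*√922/2 ≈ -352.0 + 15.182*I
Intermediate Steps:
u(E) = -½ + E/6 + E²/6 (u(E) = ⅓ + ((E² + (-5/E)*E) + E)/6 = ⅓ + ((E² - 5) + E)/6 = ⅓ + ((-5 + E²) + E)/6 = ⅓ + (-5 + E + E²)/6 = ⅓ + (-⅚ + E/6 + E²/6) = -½ + E/6 + E²/6)
G(A) = 13/2 - A (G(A) = (-½ + (⅙)*6 + (⅙)*6²) - A = (-½ + 1 + (⅙)*36) - A = (-½ + 1 + 6) - A = 13/2 - A)
√(-231 + G(6)) - 1*352 = √(-231 + (13/2 - 1*6)) - 1*352 = √(-231 + (13/2 - 6)) - 352 = √(-231 + ½) - 352 = √(-461/2) - 352 = I*√922/2 - 352 = -352 + I*√922/2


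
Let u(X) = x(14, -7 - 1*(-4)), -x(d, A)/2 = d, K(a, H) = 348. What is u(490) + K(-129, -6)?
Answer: 320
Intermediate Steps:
x(d, A) = -2*d
u(X) = -28 (u(X) = -2*14 = -28)
u(490) + K(-129, -6) = -28 + 348 = 320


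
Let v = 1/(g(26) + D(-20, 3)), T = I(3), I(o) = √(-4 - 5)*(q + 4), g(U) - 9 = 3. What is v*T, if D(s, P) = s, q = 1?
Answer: -15*I/8 ≈ -1.875*I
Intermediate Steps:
g(U) = 12 (g(U) = 9 + 3 = 12)
I(o) = 15*I (I(o) = √(-4 - 5)*(1 + 4) = √(-9)*5 = (3*I)*5 = 15*I)
T = 15*I ≈ 15.0*I
v = -⅛ (v = 1/(12 - 20) = 1/(-8) = -⅛ ≈ -0.12500)
v*T = -15*I/8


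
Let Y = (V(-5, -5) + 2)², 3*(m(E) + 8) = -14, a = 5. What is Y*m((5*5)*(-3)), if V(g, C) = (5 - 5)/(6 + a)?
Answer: -152/3 ≈ -50.667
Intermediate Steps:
m(E) = -38/3 (m(E) = -8 + (⅓)*(-14) = -8 - 14/3 = -38/3)
V(g, C) = 0 (V(g, C) = (5 - 5)/(6 + 5) = 0/11 = 0*(1/11) = 0)
Y = 4 (Y = (0 + 2)² = 2² = 4)
Y*m((5*5)*(-3)) = 4*(-38/3) = -152/3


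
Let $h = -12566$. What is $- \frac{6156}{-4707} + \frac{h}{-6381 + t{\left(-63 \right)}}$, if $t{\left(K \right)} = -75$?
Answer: $\frac{5493961}{1688244} \approx 3.2542$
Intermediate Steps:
$- \frac{6156}{-4707} + \frac{h}{-6381 + t{\left(-63 \right)}} = - \frac{6156}{-4707} - \frac{12566}{-6381 - 75} = \left(-6156\right) \left(- \frac{1}{4707}\right) - \frac{12566}{-6456} = \frac{684}{523} - - \frac{6283}{3228} = \frac{684}{523} + \frac{6283}{3228} = \frac{5493961}{1688244}$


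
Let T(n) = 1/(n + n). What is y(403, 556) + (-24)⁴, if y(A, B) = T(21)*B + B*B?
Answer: 13459430/21 ≈ 6.4093e+5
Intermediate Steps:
T(n) = 1/(2*n)
y(A, B) = B² + B/42 (y(A, B) = ((½)/21)*B + B*B = ((½)*(1/21))*B + B² = B/42 + B² = B² + B/42)
y(403, 556) + (-24)⁴ = 556*(1/42 + 556) + (-24)⁴ = 556*(23353/42) + 331776 = 6492134/21 + 331776 = 13459430/21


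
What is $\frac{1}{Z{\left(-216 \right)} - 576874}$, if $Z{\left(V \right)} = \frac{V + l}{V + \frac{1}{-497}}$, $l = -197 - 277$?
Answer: $- \frac{107353}{61928811592} \approx -1.7335 \cdot 10^{-6}$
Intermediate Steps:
$l = -474$ ($l = -197 - 277 = -474$)
$Z{\left(V \right)} = \frac{-474 + V}{- \frac{1}{497} + V}$ ($Z{\left(V \right)} = \frac{V - 474}{V + \frac{1}{-497}} = \frac{-474 + V}{V - \frac{1}{497}} = \frac{-474 + V}{- \frac{1}{497} + V}$)
$\frac{1}{Z{\left(-216 \right)} - 576874} = \frac{1}{\frac{497 \left(-474 - 216\right)}{-1 + 497 \left(-216\right)} - 576874} = \frac{1}{497 \frac{1}{-1 - 107352} \left(-690\right) - 576874} = \frac{1}{497 \frac{1}{-107353} \left(-690\right) - 576874} = \frac{1}{497 \left(- \frac{1}{107353}\right) \left(-690\right) - 576874} = \frac{1}{\frac{342930}{107353} - 576874} = \frac{1}{- \frac{61928811592}{107353}} = - \frac{107353}{61928811592}$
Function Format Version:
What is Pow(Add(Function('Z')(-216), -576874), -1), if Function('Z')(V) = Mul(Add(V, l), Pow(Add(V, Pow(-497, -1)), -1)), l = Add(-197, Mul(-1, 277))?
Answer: Rational(-107353, 61928811592) ≈ -1.7335e-6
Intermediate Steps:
l = -474 (l = Add(-197, -277) = -474)
Function('Z')(V) = Mul(Pow(Add(Rational(-1, 497), V), -1), Add(-474, V)) (Function('Z')(V) = Mul(Add(V, -474), Pow(Add(V, Pow(-497, -1)), -1)) = Mul(Add(-474, V), Pow(Add(V, Rational(-1, 497)), -1)) = Mul(Add(-474, V), Pow(Add(Rational(-1, 497), V), -1)) = Mul(Pow(Add(Rational(-1, 497), V), -1), Add(-474, V)))
Pow(Add(Function('Z')(-216), -576874), -1) = Pow(Add(Mul(497, Pow(Add(-1, Mul(497, -216)), -1), Add(-474, -216)), -576874), -1) = Pow(Add(Mul(497, Pow(Add(-1, -107352), -1), -690), -576874), -1) = Pow(Add(Mul(497, Pow(-107353, -1), -690), -576874), -1) = Pow(Add(Mul(497, Rational(-1, 107353), -690), -576874), -1) = Pow(Add(Rational(342930, 107353), -576874), -1) = Pow(Rational(-61928811592, 107353), -1) = Rational(-107353, 61928811592)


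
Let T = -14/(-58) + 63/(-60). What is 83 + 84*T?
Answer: 2186/145 ≈ 15.076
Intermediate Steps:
T = -469/580 (T = -14*(-1/58) + 63*(-1/60) = 7/29 - 21/20 = -469/580 ≈ -0.80862)
83 + 84*T = 83 + 84*(-469/580) = 83 - 9849/145 = 2186/145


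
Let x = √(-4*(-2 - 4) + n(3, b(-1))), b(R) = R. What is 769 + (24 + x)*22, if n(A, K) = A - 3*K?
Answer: 1297 + 22*√30 ≈ 1417.5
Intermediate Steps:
x = √30 (x = √(-4*(-2 - 4) + (3 - 3*(-1))) = √(-4*(-6) + (3 + 3)) = √(24 + 6) = √30 ≈ 5.4772)
769 + (24 + x)*22 = 769 + (24 + √30)*22 = 769 + (528 + 22*√30) = 1297 + 22*√30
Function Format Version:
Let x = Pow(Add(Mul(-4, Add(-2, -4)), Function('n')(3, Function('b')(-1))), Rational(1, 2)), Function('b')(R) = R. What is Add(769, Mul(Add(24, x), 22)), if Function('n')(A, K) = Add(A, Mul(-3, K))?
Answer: Add(1297, Mul(22, Pow(30, Rational(1, 2)))) ≈ 1417.5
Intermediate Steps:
x = Pow(30, Rational(1, 2)) (x = Pow(Add(Mul(-4, Add(-2, -4)), Add(3, Mul(-3, -1))), Rational(1, 2)) = Pow(Add(Mul(-4, -6), Add(3, 3)), Rational(1, 2)) = Pow(Add(24, 6), Rational(1, 2)) = Pow(30, Rational(1, 2)) ≈ 5.4772)
Add(769, Mul(Add(24, x), 22)) = Add(769, Mul(Add(24, Pow(30, Rational(1, 2))), 22)) = Add(769, Add(528, Mul(22, Pow(30, Rational(1, 2))))) = Add(1297, Mul(22, Pow(30, Rational(1, 2))))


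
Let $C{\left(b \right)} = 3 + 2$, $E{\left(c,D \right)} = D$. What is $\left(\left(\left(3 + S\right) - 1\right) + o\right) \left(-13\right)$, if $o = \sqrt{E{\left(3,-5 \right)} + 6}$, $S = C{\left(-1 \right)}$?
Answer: $-104$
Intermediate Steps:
$C{\left(b \right)} = 5$
$S = 5$
$o = 1$ ($o = \sqrt{-5 + 6} = \sqrt{1} = 1$)
$\left(\left(\left(3 + S\right) - 1\right) + o\right) \left(-13\right) = \left(\left(\left(3 + 5\right) - 1\right) + 1\right) \left(-13\right) = \left(\left(8 - 1\right) + 1\right) \left(-13\right) = \left(7 + 1\right) \left(-13\right) = 8 \left(-13\right) = -104$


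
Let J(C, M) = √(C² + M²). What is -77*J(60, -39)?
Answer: -231*√569 ≈ -5510.2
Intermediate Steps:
-77*J(60, -39) = -77*√(60² + (-39)²) = -77*√(3600 + 1521) = -231*√569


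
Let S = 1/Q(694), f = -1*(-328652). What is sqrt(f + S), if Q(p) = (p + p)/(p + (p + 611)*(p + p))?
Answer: sqrt(1319830)/2 ≈ 574.42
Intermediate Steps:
Q(p) = 2*p/(p + 2*p*(611 + p)) (Q(p) = (2*p)/(p + (611 + p)*(2*p)) = (2*p)/(p + 2*p*(611 + p)) = 2*p/(p + 2*p*(611 + p)))
f = 328652
S = 2611/2 (S = 1/(2/(1223 + 2*694)) = 1/(2/(1223 + 1388)) = 1/(2/2611) = 2611/2 ≈ 1305.5)
sqrt(f + S) = sqrt(328652 + 2611/2) = sqrt(659915/2) = sqrt(1319830)/2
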